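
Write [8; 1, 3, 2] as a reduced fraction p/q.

79/9

Using pₖ = aₖpₖ₋₁ + pₖ₋₂ and qₖ = aₖqₖ₋₁ + qₖ₋₂:
  k=0: a=8, p=8, q=1
  k=1: a=1, p=9, q=1
  k=2: a=3, p=35, q=4
  k=3: a=2, p=79, q=9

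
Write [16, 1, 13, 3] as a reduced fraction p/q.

Fold from the inside: start with 3/1.
  13 + 1/3 = 40/3
  1 + 3/40 = 43/40
  16 + 40/43 = 728/43

728/43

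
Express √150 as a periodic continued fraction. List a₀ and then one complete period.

[12; 4, 24]

a₀ = ⌊√150⌋ = 12.
With m₀=0, d₀=1 and mₖ₊₁ = dₖaₖ − mₖ, dₖ₊₁ = (n − mₖ₊₁²)/dₖ, aₖ₊₁ = ⌊(a₀+mₖ₊₁)/dₖ₊₁⌋:
  k=1: m=12, d=6, a=4
  k=2: m=12, d=1, a=24
d=1 and a=2a₀=24 at k=2, so the next step gives (m, d) = (12, 6) again — its k=1 value — and the period has length 2.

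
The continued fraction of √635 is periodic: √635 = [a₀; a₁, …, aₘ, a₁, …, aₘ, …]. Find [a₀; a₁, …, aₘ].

a₀ = ⌊√635⌋ = 25.
With m₀=0, d₀=1 and mₖ₊₁ = dₖaₖ − mₖ, dₖ₊₁ = (n − mₖ₊₁²)/dₖ, aₖ₊₁ = ⌊(a₀+mₖ₊₁)/dₖ₊₁⌋:
  k=1: m=25, d=10, a=5
  k=2: m=25, d=1, a=50
d=1 and a=2a₀=50 at k=2, so the next step gives (m, d) = (25, 10) again — its k=1 value — and the period has length 2.

[25; 5, 50]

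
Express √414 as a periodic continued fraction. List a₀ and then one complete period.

a₀ = ⌊√414⌋ = 20.
With m₀=0, d₀=1 and mₖ₊₁ = dₖaₖ − mₖ, dₖ₊₁ = (n − mₖ₊₁²)/dₖ, aₖ₊₁ = ⌊(a₀+mₖ₊₁)/dₖ₊₁⌋:
  k=1: m=20, d=14, a=2
  k=2: m=8, d=25, a=1
  k=3: m=17, d=5, a=7
  k=4: m=18, d=18, a=2
  k=5: m=18, d=5, a=7
  k=6: m=17, d=25, a=1
  k=7: m=8, d=14, a=2
  k=8: m=20, d=1, a=40
d=1 and a=2a₀=40 at k=8, so the next step gives (m, d) = (20, 14) again — its k=1 value — and the period has length 8.

[20; 2, 1, 7, 2, 7, 1, 2, 40]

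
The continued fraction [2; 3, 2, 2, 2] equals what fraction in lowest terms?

94/41

Fold from the inside: start with 2/1.
  2 + 1/2 = 5/2
  2 + 2/5 = 12/5
  3 + 5/12 = 41/12
  2 + 12/41 = 94/41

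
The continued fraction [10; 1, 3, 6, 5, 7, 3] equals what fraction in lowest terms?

Using pₖ = aₖpₖ₋₁ + pₖ₋₂ and qₖ = aₖqₖ₋₁ + qₖ₋₂:
  k=0: a=10, p=10, q=1
  k=1: a=1, p=11, q=1
  k=2: a=3, p=43, q=4
  k=3: a=6, p=269, q=25
  k=4: a=5, p=1388, q=129
  k=5: a=7, p=9985, q=928
  k=6: a=3, p=31343, q=2913

31343/2913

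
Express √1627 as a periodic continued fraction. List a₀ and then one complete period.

[40; 2, 1, 39, 1, 2, 80]

a₀ = ⌊√1627⌋ = 40.
With m₀=0, d₀=1 and mₖ₊₁ = dₖaₖ − mₖ, dₖ₊₁ = (n − mₖ₊₁²)/dₖ, aₖ₊₁ = ⌊(a₀+mₖ₊₁)/dₖ₊₁⌋:
  k=1: m=40, d=27, a=2
  k=2: m=14, d=53, a=1
  k=3: m=39, d=2, a=39
  k=4: m=39, d=53, a=1
  k=5: m=14, d=27, a=2
  k=6: m=40, d=1, a=80
d=1 and a=2a₀=80 at k=6, so the next step gives (m, d) = (40, 27) again — its k=1 value — and the period has length 6.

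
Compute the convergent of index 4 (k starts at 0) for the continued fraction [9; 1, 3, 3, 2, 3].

Using pₖ = aₖpₖ₋₁ + pₖ₋₂, qₖ = aₖqₖ₋₁ + qₖ₋₂ (with p₋₁=1, p₋₂=0, q₋₁=0, q₋₂=1):
  k=0: a=9, p=9, q=1
  k=1: a=1, p=10, q=1
  k=2: a=3, p=39, q=4
  k=3: a=3, p=127, q=13
  k=4: a=2, p=293, q=30

293/30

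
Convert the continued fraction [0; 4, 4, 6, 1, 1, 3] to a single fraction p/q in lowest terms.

Fold from the inside: start with 3/1.
  1 + 1/3 = 4/3
  1 + 3/4 = 7/4
  6 + 4/7 = 46/7
  4 + 7/46 = 191/46
  4 + 46/191 = 810/191
  0 + 191/810 = 191/810

191/810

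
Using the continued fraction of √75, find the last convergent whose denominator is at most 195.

1351/156

√75 = [8; 1, 1, 1, 16, …] (period length 4).
Convergents:
  p_0/q_0 = 8/1
  p_1/q_1 = 9/1
  p_2/q_2 = 17/2
  p_3/q_3 = 26/3
  p_4/q_4 = 433/50
  p_5/q_5 = 459/53
  p_6/q_6 = 892/103
  p_7/q_7 = 1351/156
  p_8/q_8 = 22508/2599
q_7 = 156 ≤ 195 < 2599 = q_8, so the answer is 1351/156.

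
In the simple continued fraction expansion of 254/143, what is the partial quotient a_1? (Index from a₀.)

1

254 = 1·143 + 111   →  a_0 = 1
143 = 1·111 + 32   →  a_1 = 1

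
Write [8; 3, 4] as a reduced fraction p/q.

Fold from the inside: start with 4/1.
  3 + 1/4 = 13/4
  8 + 4/13 = 108/13

108/13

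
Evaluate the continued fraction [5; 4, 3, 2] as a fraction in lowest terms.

157/30

Using pₖ = aₖpₖ₋₁ + pₖ₋₂ and qₖ = aₖqₖ₋₁ + qₖ₋₂:
  k=0: a=5, p=5, q=1
  k=1: a=4, p=21, q=4
  k=2: a=3, p=68, q=13
  k=3: a=2, p=157, q=30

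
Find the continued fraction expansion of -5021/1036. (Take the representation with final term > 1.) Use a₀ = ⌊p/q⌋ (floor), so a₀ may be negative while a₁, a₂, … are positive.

-5021 = -5·1036 + 159
1036 = 6·159 + 82
159 = 1·82 + 77
82 = 1·77 + 5
77 = 15·5 + 2
5 = 2·2 + 1
2 = 2·1 + 0  (stop)
So -5021/1036 = [-5; 6, 1, 1, 15, 2, 2].

[-5; 6, 1, 1, 15, 2, 2]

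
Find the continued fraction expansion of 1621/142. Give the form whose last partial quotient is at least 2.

1621 = 11·142 + 59
142 = 2·59 + 24
59 = 2·24 + 11
24 = 2·11 + 2
11 = 5·2 + 1
2 = 2·1 + 0  (stop)
So 1621/142 = [11; 2, 2, 2, 5, 2].

[11; 2, 2, 2, 5, 2]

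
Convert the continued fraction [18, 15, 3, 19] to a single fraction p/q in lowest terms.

Using pₖ = aₖpₖ₋₁ + pₖ₋₂ and qₖ = aₖqₖ₋₁ + qₖ₋₂:
  k=0: a=18, p=18, q=1
  k=1: a=15, p=271, q=15
  k=2: a=3, p=831, q=46
  k=3: a=19, p=16060, q=889

16060/889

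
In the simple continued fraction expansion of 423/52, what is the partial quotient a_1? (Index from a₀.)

7

423 = 8·52 + 7   →  a_0 = 8
52 = 7·7 + 3   →  a_1 = 7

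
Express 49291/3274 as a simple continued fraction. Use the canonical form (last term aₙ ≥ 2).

49291 = 15×3274 + 181
3274 = 18×181 + 16
181 = 11×16 + 5
16 = 3×5 + 1
5 = 5×1 + 0  (stop)
So 49291/3274 = [15; 18, 11, 3, 5].

[15; 18, 11, 3, 5]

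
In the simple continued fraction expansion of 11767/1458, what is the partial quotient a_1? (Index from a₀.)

11767 = 8·1458 + 103   →  a_0 = 8
1458 = 14·103 + 16   →  a_1 = 14

14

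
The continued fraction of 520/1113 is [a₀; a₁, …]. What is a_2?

520 = 0·1113 + 520   →  a_0 = 0
1113 = 2·520 + 73   →  a_1 = 2
520 = 7·73 + 9   →  a_2 = 7

7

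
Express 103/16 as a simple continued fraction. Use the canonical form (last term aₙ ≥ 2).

[6; 2, 3, 2]

103 = 6*16 + 7
16 = 2*7 + 2
7 = 3*2 + 1
2 = 2*1 + 0  (stop)
So 103/16 = [6; 2, 3, 2].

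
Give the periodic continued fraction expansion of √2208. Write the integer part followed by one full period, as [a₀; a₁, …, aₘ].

[46; 1, 92]

a₀ = ⌊√2208⌋ = 46.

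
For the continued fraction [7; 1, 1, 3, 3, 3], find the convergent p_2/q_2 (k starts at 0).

15/2

Using pₖ = aₖpₖ₋₁ + pₖ₋₂, qₖ = aₖqₖ₋₁ + qₖ₋₂ (with p₋₁=1, p₋₂=0, q₋₁=0, q₋₂=1):
  k=0: a=7, p=7, q=1
  k=1: a=1, p=8, q=1
  k=2: a=1, p=15, q=2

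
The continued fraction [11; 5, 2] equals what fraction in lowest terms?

123/11

Fold from the inside: start with 2/1.
  5 + 1/2 = 11/2
  11 + 2/11 = 123/11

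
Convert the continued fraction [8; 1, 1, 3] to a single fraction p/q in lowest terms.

Using pₖ = aₖpₖ₋₁ + pₖ₋₂ and qₖ = aₖqₖ₋₁ + qₖ₋₂:
  k=0: a=8, p=8, q=1
  k=1: a=1, p=9, q=1
  k=2: a=1, p=17, q=2
  k=3: a=3, p=60, q=7

60/7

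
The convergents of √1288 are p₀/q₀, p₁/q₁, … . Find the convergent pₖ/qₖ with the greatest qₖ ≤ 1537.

23220/647

√1288 = [35; 1, 7, 1, 70, …] (period length 4).
Convergents:
  p_0/q_0 = 35/1
  p_1/q_1 = 36/1
  p_2/q_2 = 287/8
  p_3/q_3 = 323/9
  p_4/q_4 = 22897/638
  p_5/q_5 = 23220/647
  p_6/q_6 = 185437/5167
q_5 = 647 ≤ 1537 < 5167 = q_6, so the answer is 23220/647.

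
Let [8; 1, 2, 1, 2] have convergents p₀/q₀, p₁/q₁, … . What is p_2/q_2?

26/3

Using pₖ = aₖpₖ₋₁ + pₖ₋₂, qₖ = aₖqₖ₋₁ + qₖ₋₂ (with p₋₁=1, p₋₂=0, q₋₁=0, q₋₂=1):
  k=0: a=8, p=8, q=1
  k=1: a=1, p=9, q=1
  k=2: a=2, p=26, q=3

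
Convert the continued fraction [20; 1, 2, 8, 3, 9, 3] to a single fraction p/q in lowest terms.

46715/2259

Using pₖ = aₖpₖ₋₁ + pₖ₋₂ and qₖ = aₖqₖ₋₁ + qₖ₋₂:
  k=0: a=20, p=20, q=1
  k=1: a=1, p=21, q=1
  k=2: a=2, p=62, q=3
  k=3: a=8, p=517, q=25
  k=4: a=3, p=1613, q=78
  k=5: a=9, p=15034, q=727
  k=6: a=3, p=46715, q=2259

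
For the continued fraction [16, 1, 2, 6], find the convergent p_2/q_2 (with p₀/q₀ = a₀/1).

50/3

Using pₖ = aₖpₖ₋₁ + pₖ₋₂, qₖ = aₖqₖ₋₁ + qₖ₋₂ (with p₋₁=1, p₋₂=0, q₋₁=0, q₋₂=1):
  k=0: a=16, p=16, q=1
  k=1: a=1, p=17, q=1
  k=2: a=2, p=50, q=3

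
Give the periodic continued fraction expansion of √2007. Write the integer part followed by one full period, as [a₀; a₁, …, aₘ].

a₀ = ⌊√2007⌋ = 44.
With m₀=0, d₀=1 and mₖ₊₁ = dₖaₖ − mₖ, dₖ₊₁ = (n − mₖ₊₁²)/dₖ, aₖ₊₁ = ⌊(a₀+mₖ₊₁)/dₖ₊₁⌋:
  k=1: m=44, d=71, a=1
  k=2: m=27, d=18, a=3
  k=3: m=27, d=71, a=1
  k=4: m=44, d=1, a=88
d=1 and a=2a₀=88 at k=4, so the next step gives (m, d) = (44, 71) again — its k=1 value — and the period has length 4.

[44; 1, 3, 1, 88]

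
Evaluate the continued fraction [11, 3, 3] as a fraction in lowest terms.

113/10

Using pₖ = aₖpₖ₋₁ + pₖ₋₂ and qₖ = aₖqₖ₋₁ + qₖ₋₂:
  k=0: a=11, p=11, q=1
  k=1: a=3, p=34, q=3
  k=2: a=3, p=113, q=10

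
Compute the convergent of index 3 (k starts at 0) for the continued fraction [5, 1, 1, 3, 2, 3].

Using pₖ = aₖpₖ₋₁ + pₖ₋₂, qₖ = aₖqₖ₋₁ + qₖ₋₂ (with p₋₁=1, p₋₂=0, q₋₁=0, q₋₂=1):
  k=0: a=5, p=5, q=1
  k=1: a=1, p=6, q=1
  k=2: a=1, p=11, q=2
  k=3: a=3, p=39, q=7

39/7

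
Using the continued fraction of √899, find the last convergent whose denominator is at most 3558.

106111/3539

√899 = [29; 1, 58, …] (period length 2).
Convergents:
  p_0/q_0 = 29/1
  p_1/q_1 = 30/1
  p_2/q_2 = 1769/59
  p_3/q_3 = 1799/60
  p_4/q_4 = 106111/3539
  p_5/q_5 = 107910/3599
q_4 = 3539 ≤ 3558 < 3599 = q_5, so the answer is 106111/3539.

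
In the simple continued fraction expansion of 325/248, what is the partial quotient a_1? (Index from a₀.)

325 = 1·248 + 77   →  a_0 = 1
248 = 3·77 + 17   →  a_1 = 3

3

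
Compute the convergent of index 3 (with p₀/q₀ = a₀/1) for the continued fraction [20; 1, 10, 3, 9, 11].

711/34

Using pₖ = aₖpₖ₋₁ + pₖ₋₂, qₖ = aₖqₖ₋₁ + qₖ₋₂ (with p₋₁=1, p₋₂=0, q₋₁=0, q₋₂=1):
  k=0: a=20, p=20, q=1
  k=1: a=1, p=21, q=1
  k=2: a=10, p=230, q=11
  k=3: a=3, p=711, q=34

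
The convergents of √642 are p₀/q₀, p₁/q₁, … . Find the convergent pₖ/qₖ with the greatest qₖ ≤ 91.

√642 = [25; 2, 1, 24, 1, 2, 50, …] (period length 6).
Convergents:
  p_0/q_0 = 25/1
  p_1/q_1 = 51/2
  p_2/q_2 = 76/3
  p_3/q_3 = 1875/74
  p_4/q_4 = 1951/77
  p_5/q_5 = 5777/228
q_4 = 77 ≤ 91 < 228 = q_5, so the answer is 1951/77.

1951/77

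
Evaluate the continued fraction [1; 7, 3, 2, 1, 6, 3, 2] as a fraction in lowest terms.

Fold from the inside: start with 2/1.
  3 + 1/2 = 7/2
  6 + 2/7 = 44/7
  1 + 7/44 = 51/44
  2 + 44/51 = 146/51
  3 + 51/146 = 489/146
  7 + 146/489 = 3569/489
  1 + 489/3569 = 4058/3569

4058/3569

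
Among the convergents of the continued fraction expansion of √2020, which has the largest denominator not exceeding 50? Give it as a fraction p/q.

√2020 = [44; 1, 16, 1, 88, …] (period length 4).
Convergents:
  p_0/q_0 = 44/1
  p_1/q_1 = 45/1
  p_2/q_2 = 764/17
  p_3/q_3 = 809/18
  p_4/q_4 = 71956/1601
q_3 = 18 ≤ 50 < 1601 = q_4, so the answer is 809/18.

809/18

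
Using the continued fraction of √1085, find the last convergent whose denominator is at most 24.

√1085 = [32; 1, 15, 2, 15, 1, 64, …] (period length 6).
Convergents:
  p_0/q_0 = 32/1
  p_1/q_1 = 33/1
  p_2/q_2 = 527/16
  p_3/q_3 = 1087/33
q_2 = 16 ≤ 24 < 33 = q_3, so the answer is 527/16.

527/16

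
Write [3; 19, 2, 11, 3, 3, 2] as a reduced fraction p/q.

32274/10577

Using pₖ = aₖpₖ₋₁ + pₖ₋₂ and qₖ = aₖqₖ₋₁ + qₖ₋₂:
  k=0: a=3, p=3, q=1
  k=1: a=19, p=58, q=19
  k=2: a=2, p=119, q=39
  k=3: a=11, p=1367, q=448
  k=4: a=3, p=4220, q=1383
  k=5: a=3, p=14027, q=4597
  k=6: a=2, p=32274, q=10577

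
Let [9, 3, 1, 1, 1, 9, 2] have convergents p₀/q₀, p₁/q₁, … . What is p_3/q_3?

Using pₖ = aₖpₖ₋₁ + pₖ₋₂, qₖ = aₖqₖ₋₁ + qₖ₋₂ (with p₋₁=1, p₋₂=0, q₋₁=0, q₋₂=1):
  k=0: a=9, p=9, q=1
  k=1: a=3, p=28, q=3
  k=2: a=1, p=37, q=4
  k=3: a=1, p=65, q=7

65/7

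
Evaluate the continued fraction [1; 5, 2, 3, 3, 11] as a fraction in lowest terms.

1673/1413

Using pₖ = aₖpₖ₋₁ + pₖ₋₂ and qₖ = aₖqₖ₋₁ + qₖ₋₂:
  k=0: a=1, p=1, q=1
  k=1: a=5, p=6, q=5
  k=2: a=2, p=13, q=11
  k=3: a=3, p=45, q=38
  k=4: a=3, p=148, q=125
  k=5: a=11, p=1673, q=1413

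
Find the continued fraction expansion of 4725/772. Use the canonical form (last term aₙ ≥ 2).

[6; 8, 3, 3, 9]

4725 = 6×772 + 93
772 = 8×93 + 28
93 = 3×28 + 9
28 = 3×9 + 1
9 = 9×1 + 0  (stop)
So 4725/772 = [6; 8, 3, 3, 9].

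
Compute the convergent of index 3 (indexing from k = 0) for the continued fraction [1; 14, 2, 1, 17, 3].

Using pₖ = aₖpₖ₋₁ + pₖ₋₂, qₖ = aₖqₖ₋₁ + qₖ₋₂ (with p₋₁=1, p₋₂=0, q₋₁=0, q₋₂=1):
  k=0: a=1, p=1, q=1
  k=1: a=14, p=15, q=14
  k=2: a=2, p=31, q=29
  k=3: a=1, p=46, q=43

46/43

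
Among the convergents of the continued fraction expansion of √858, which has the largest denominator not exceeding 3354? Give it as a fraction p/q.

√858 = [29; 3, 2, 3, 58, …] (period length 4).
Convergents:
  p_0/q_0 = 29/1
  p_1/q_1 = 88/3
  p_2/q_2 = 205/7
  p_3/q_3 = 703/24
  p_4/q_4 = 40979/1399
  p_5/q_5 = 123640/4221
q_4 = 1399 ≤ 3354 < 4221 = q_5, so the answer is 40979/1399.

40979/1399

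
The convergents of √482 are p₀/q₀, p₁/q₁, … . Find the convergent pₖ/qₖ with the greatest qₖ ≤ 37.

√482 = [21; 1, 20, 1, 42, …] (period length 4).
Convergents:
  p_0/q_0 = 21/1
  p_1/q_1 = 22/1
  p_2/q_2 = 461/21
  p_3/q_3 = 483/22
  p_4/q_4 = 20747/945
q_3 = 22 ≤ 37 < 945 = q_4, so the answer is 483/22.

483/22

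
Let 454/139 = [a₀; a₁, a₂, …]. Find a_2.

1

454 = 3·139 + 37   →  a_0 = 3
139 = 3·37 + 28   →  a_1 = 3
37 = 1·28 + 9   →  a_2 = 1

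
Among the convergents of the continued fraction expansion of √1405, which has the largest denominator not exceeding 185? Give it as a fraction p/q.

2249/60

√1405 = [37; 2, 14, 2, 74, …] (period length 4).
Convergents:
  p_0/q_0 = 37/1
  p_1/q_1 = 75/2
  p_2/q_2 = 1087/29
  p_3/q_3 = 2249/60
  p_4/q_4 = 167513/4469
q_3 = 60 ≤ 185 < 4469 = q_4, so the answer is 2249/60.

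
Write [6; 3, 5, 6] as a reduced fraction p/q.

625/99

Using pₖ = aₖpₖ₋₁ + pₖ₋₂ and qₖ = aₖqₖ₋₁ + qₖ₋₂:
  k=0: a=6, p=6, q=1
  k=1: a=3, p=19, q=3
  k=2: a=5, p=101, q=16
  k=3: a=6, p=625, q=99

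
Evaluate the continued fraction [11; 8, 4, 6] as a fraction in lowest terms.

Fold from the inside: start with 6/1.
  4 + 1/6 = 25/6
  8 + 6/25 = 206/25
  11 + 25/206 = 2291/206

2291/206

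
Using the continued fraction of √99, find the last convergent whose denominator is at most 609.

√99 = [9; 1, 18, …] (period length 2).
Convergents:
  p_0/q_0 = 9/1
  p_1/q_1 = 10/1
  p_2/q_2 = 189/19
  p_3/q_3 = 199/20
  p_4/q_4 = 3771/379
  p_5/q_5 = 3970/399
  p_6/q_6 = 75231/7561
q_5 = 399 ≤ 609 < 7561 = q_6, so the answer is 3970/399.

3970/399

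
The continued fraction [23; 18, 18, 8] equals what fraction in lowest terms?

60359/2618

Fold from the inside: start with 8/1.
  18 + 1/8 = 145/8
  18 + 8/145 = 2618/145
  23 + 145/2618 = 60359/2618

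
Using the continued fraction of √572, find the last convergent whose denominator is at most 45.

287/12

√572 = [23; 1, 10, 1, 46, …] (period length 4).
Convergents:
  p_0/q_0 = 23/1
  p_1/q_1 = 24/1
  p_2/q_2 = 263/11
  p_3/q_3 = 287/12
  p_4/q_4 = 13465/563
q_3 = 12 ≤ 45 < 563 = q_4, so the answer is 287/12.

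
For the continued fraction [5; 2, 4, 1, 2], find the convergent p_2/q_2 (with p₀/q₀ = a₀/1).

Using pₖ = aₖpₖ₋₁ + pₖ₋₂, qₖ = aₖqₖ₋₁ + qₖ₋₂ (with p₋₁=1, p₋₂=0, q₋₁=0, q₋₂=1):
  k=0: a=5, p=5, q=1
  k=1: a=2, p=11, q=2
  k=2: a=4, p=49, q=9

49/9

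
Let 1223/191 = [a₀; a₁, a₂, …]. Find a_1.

1223 = 6·191 + 77   →  a_0 = 6
191 = 2·77 + 37   →  a_1 = 2

2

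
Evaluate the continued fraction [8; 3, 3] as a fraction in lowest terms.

83/10

Using pₖ = aₖpₖ₋₁ + pₖ₋₂ and qₖ = aₖqₖ₋₁ + qₖ₋₂:
  k=0: a=8, p=8, q=1
  k=1: a=3, p=25, q=3
  k=2: a=3, p=83, q=10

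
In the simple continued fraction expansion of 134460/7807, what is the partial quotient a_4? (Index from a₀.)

3

134460 = 17·7807 + 1741   →  a_0 = 17
7807 = 4·1741 + 843   →  a_1 = 4
1741 = 2·843 + 55   →  a_2 = 2
843 = 15·55 + 18   →  a_3 = 15
55 = 3·18 + 1   →  a_4 = 3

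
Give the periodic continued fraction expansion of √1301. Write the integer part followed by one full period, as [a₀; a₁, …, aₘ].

[36; 14, 2, 2, 2, 2, 14, 72]

a₀ = ⌊√1301⌋ = 36.
With m₀=0, d₀=1 and mₖ₊₁ = dₖaₖ − mₖ, dₖ₊₁ = (n − mₖ₊₁²)/dₖ, aₖ₊₁ = ⌊(a₀+mₖ₊₁)/dₖ₊₁⌋:
  k=1: m=36, d=5, a=14
  k=2: m=34, d=29, a=2
  k=3: m=24, d=25, a=2
  k=4: m=26, d=25, a=2
  k=5: m=24, d=29, a=2
  k=6: m=34, d=5, a=14
  k=7: m=36, d=1, a=72
d=1 and a=2a₀=72 at k=7, so the next step gives (m, d) = (36, 5) again — its k=1 value — and the period has length 7.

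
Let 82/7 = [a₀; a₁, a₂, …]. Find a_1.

1

82 = 11·7 + 5   →  a_0 = 11
7 = 1·5 + 2   →  a_1 = 1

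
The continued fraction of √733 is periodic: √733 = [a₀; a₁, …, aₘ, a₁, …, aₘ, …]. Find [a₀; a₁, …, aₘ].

[27; 13, 1, 1, 13, 54]

a₀ = ⌊√733⌋ = 27.
With m₀=0, d₀=1 and mₖ₊₁ = dₖaₖ − mₖ, dₖ₊₁ = (n − mₖ₊₁²)/dₖ, aₖ₊₁ = ⌊(a₀+mₖ₊₁)/dₖ₊₁⌋:
  k=1: m=27, d=4, a=13
  k=2: m=25, d=27, a=1
  k=3: m=2, d=27, a=1
  k=4: m=25, d=4, a=13
  k=5: m=27, d=1, a=54
d=1 and a=2a₀=54 at k=5, so the next step gives (m, d) = (27, 4) again — its k=1 value — and the period has length 5.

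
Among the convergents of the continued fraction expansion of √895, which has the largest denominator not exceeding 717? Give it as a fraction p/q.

21151/707

√895 = [29; 1, 10, 1, 58, …] (period length 4).
Convergents:
  p_0/q_0 = 29/1
  p_1/q_1 = 30/1
  p_2/q_2 = 329/11
  p_3/q_3 = 359/12
  p_4/q_4 = 21151/707
  p_5/q_5 = 21510/719
q_4 = 707 ≤ 717 < 719 = q_5, so the answer is 21151/707.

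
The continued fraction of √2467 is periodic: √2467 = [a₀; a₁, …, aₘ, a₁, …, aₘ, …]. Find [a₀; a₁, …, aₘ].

[49; 1, 2, 49, 2, 1, 98]

a₀ = ⌊√2467⌋ = 49.
With m₀=0, d₀=1 and mₖ₊₁ = dₖaₖ − mₖ, dₖ₊₁ = (n − mₖ₊₁²)/dₖ, aₖ₊₁ = ⌊(a₀+mₖ₊₁)/dₖ₊₁⌋:
  k=1: m=49, d=66, a=1
  k=2: m=17, d=33, a=2
  k=3: m=49, d=2, a=49
  k=4: m=49, d=33, a=2
  k=5: m=17, d=66, a=1
  k=6: m=49, d=1, a=98
d=1 and a=2a₀=98 at k=6, so the next step gives (m, d) = (49, 66) again — its k=1 value — and the period has length 6.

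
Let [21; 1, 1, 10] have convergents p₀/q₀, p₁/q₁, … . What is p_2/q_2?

43/2

Using pₖ = aₖpₖ₋₁ + pₖ₋₂, qₖ = aₖqₖ₋₁ + qₖ₋₂ (with p₋₁=1, p₋₂=0, q₋₁=0, q₋₂=1):
  k=0: a=21, p=21, q=1
  k=1: a=1, p=22, q=1
  k=2: a=1, p=43, q=2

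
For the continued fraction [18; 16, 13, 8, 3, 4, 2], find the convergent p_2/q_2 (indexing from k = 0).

Using pₖ = aₖpₖ₋₁ + pₖ₋₂, qₖ = aₖqₖ₋₁ + qₖ₋₂ (with p₋₁=1, p₋₂=0, q₋₁=0, q₋₂=1):
  k=0: a=18, p=18, q=1
  k=1: a=16, p=289, q=16
  k=2: a=13, p=3775, q=209

3775/209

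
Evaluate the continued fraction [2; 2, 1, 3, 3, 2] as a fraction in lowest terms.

Using pₖ = aₖpₖ₋₁ + pₖ₋₂ and qₖ = aₖqₖ₋₁ + qₖ₋₂:
  k=0: a=2, p=2, q=1
  k=1: a=2, p=5, q=2
  k=2: a=1, p=7, q=3
  k=3: a=3, p=26, q=11
  k=4: a=3, p=85, q=36
  k=5: a=2, p=196, q=83

196/83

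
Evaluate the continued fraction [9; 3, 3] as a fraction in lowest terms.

Fold from the inside: start with 3/1.
  3 + 1/3 = 10/3
  9 + 3/10 = 93/10

93/10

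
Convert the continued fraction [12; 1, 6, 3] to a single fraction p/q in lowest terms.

Fold from the inside: start with 3/1.
  6 + 1/3 = 19/3
  1 + 3/19 = 22/19
  12 + 19/22 = 283/22

283/22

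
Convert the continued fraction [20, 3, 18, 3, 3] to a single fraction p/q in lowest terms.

11363/559

Fold from the inside: start with 3/1.
  3 + 1/3 = 10/3
  18 + 3/10 = 183/10
  3 + 10/183 = 559/183
  20 + 183/559 = 11363/559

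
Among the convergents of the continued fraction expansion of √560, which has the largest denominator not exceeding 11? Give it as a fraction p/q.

71/3

√560 = [23; 1, 1, 1, 46, …] (period length 4).
Convergents:
  p_0/q_0 = 23/1
  p_1/q_1 = 24/1
  p_2/q_2 = 47/2
  p_3/q_3 = 71/3
  p_4/q_4 = 3313/140
q_3 = 3 ≤ 11 < 140 = q_4, so the answer is 71/3.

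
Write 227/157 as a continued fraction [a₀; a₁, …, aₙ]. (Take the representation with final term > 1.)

[1; 2, 4, 8, 2]

227 = 1·157 + 70
157 = 2·70 + 17
70 = 4·17 + 2
17 = 8·2 + 1
2 = 2·1 + 0  (stop)
So 227/157 = [1; 2, 4, 8, 2].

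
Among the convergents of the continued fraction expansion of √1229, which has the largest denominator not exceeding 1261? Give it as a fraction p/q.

√1229 = [35; 17, 1, 1, 17, 70, …] (period length 5).
Convergents:
  p_0/q_0 = 35/1
  p_1/q_1 = 596/17
  p_2/q_2 = 631/18
  p_3/q_3 = 1227/35
  p_4/q_4 = 21490/613
  p_5/q_5 = 1505527/42945
q_4 = 613 ≤ 1261 < 42945 = q_5, so the answer is 21490/613.

21490/613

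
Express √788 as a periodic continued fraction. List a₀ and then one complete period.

a₀ = ⌊√788⌋ = 28.
With m₀=0, d₀=1 and mₖ₊₁ = dₖaₖ − mₖ, dₖ₊₁ = (n − mₖ₊₁²)/dₖ, aₖ₊₁ = ⌊(a₀+mₖ₊₁)/dₖ₊₁⌋:
  k=1: m=28, d=4, a=14
  k=2: m=28, d=1, a=56
d=1 and a=2a₀=56 at k=2, so the next step gives (m, d) = (28, 4) again — its k=1 value — and the period has length 2.

[28; 14, 56]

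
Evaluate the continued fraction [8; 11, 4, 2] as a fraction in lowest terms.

817/101

Fold from the inside: start with 2/1.
  4 + 1/2 = 9/2
  11 + 2/9 = 101/9
  8 + 9/101 = 817/101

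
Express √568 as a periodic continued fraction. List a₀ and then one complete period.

[23; 1, 4, 1, 46]

a₀ = ⌊√568⌋ = 23.
With m₀=0, d₀=1 and mₖ₊₁ = dₖaₖ − mₖ, dₖ₊₁ = (n − mₖ₊₁²)/dₖ, aₖ₊₁ = ⌊(a₀+mₖ₊₁)/dₖ₊₁⌋:
  k=1: m=23, d=39, a=1
  k=2: m=16, d=8, a=4
  k=3: m=16, d=39, a=1
  k=4: m=23, d=1, a=46
d=1 and a=2a₀=46 at k=4, so the next step gives (m, d) = (23, 39) again — its k=1 value — and the period has length 4.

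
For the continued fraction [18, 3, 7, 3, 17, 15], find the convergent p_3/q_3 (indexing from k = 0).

1264/69

Using pₖ = aₖpₖ₋₁ + pₖ₋₂, qₖ = aₖqₖ₋₁ + qₖ₋₂ (with p₋₁=1, p₋₂=0, q₋₁=0, q₋₂=1):
  k=0: a=18, p=18, q=1
  k=1: a=3, p=55, q=3
  k=2: a=7, p=403, q=22
  k=3: a=3, p=1264, q=69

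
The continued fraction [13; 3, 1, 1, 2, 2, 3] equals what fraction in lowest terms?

Using pₖ = aₖpₖ₋₁ + pₖ₋₂ and qₖ = aₖqₖ₋₁ + qₖ₋₂:
  k=0: a=13, p=13, q=1
  k=1: a=3, p=40, q=3
  k=2: a=1, p=53, q=4
  k=3: a=1, p=93, q=7
  k=4: a=2, p=239, q=18
  k=5: a=2, p=571, q=43
  k=6: a=3, p=1952, q=147

1952/147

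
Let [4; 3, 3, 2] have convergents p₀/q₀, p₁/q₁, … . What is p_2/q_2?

Using pₖ = aₖpₖ₋₁ + pₖ₋₂, qₖ = aₖqₖ₋₁ + qₖ₋₂ (with p₋₁=1, p₋₂=0, q₋₁=0, q₋₂=1):
  k=0: a=4, p=4, q=1
  k=1: a=3, p=13, q=3
  k=2: a=3, p=43, q=10

43/10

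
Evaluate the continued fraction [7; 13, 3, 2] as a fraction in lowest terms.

658/93

Using pₖ = aₖpₖ₋₁ + pₖ₋₂ and qₖ = aₖqₖ₋₁ + qₖ₋₂:
  k=0: a=7, p=7, q=1
  k=1: a=13, p=92, q=13
  k=2: a=3, p=283, q=40
  k=3: a=2, p=658, q=93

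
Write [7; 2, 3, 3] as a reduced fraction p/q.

171/23

Fold from the inside: start with 3/1.
  3 + 1/3 = 10/3
  2 + 3/10 = 23/10
  7 + 10/23 = 171/23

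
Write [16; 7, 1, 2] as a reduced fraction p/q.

Fold from the inside: start with 2/1.
  1 + 1/2 = 3/2
  7 + 2/3 = 23/3
  16 + 3/23 = 371/23

371/23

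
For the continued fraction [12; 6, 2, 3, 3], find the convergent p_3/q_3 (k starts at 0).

Using pₖ = aₖpₖ₋₁ + pₖ₋₂, qₖ = aₖqₖ₋₁ + qₖ₋₂ (with p₋₁=1, p₋₂=0, q₋₁=0, q₋₂=1):
  k=0: a=12, p=12, q=1
  k=1: a=6, p=73, q=6
  k=2: a=2, p=158, q=13
  k=3: a=3, p=547, q=45

547/45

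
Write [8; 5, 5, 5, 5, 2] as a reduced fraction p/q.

Fold from the inside: start with 2/1.
  5 + 1/2 = 11/2
  5 + 2/11 = 57/11
  5 + 11/57 = 296/57
  5 + 57/296 = 1537/296
  8 + 296/1537 = 12592/1537

12592/1537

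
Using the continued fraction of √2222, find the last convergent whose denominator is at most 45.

1367/29

√2222 = [47; 7, 4, 7, 94, …] (period length 4).
Convergents:
  p_0/q_0 = 47/1
  p_1/q_1 = 330/7
  p_2/q_2 = 1367/29
  p_3/q_3 = 9899/210
q_2 = 29 ≤ 45 < 210 = q_3, so the answer is 1367/29.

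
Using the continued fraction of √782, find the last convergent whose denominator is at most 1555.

√782 = [27; 1, 26, 1, 54, …] (period length 4).
Convergents:
  p_0/q_0 = 27/1
  p_1/q_1 = 28/1
  p_2/q_2 = 755/27
  p_3/q_3 = 783/28
  p_4/q_4 = 43037/1539
  p_5/q_5 = 43820/1567
q_4 = 1539 ≤ 1555 < 1567 = q_5, so the answer is 43037/1539.

43037/1539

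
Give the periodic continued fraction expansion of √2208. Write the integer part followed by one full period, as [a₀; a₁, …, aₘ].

a₀ = ⌊√2208⌋ = 46.

[46; 1, 92]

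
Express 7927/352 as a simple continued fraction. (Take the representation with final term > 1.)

[22; 1, 1, 12, 14]

7927 = 22·352 + 183
352 = 1·183 + 169
183 = 1·169 + 14
169 = 12·14 + 1
14 = 14·1 + 0  (stop)
So 7927/352 = [22; 1, 1, 12, 14].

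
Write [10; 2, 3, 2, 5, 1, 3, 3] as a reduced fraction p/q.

Fold from the inside: start with 3/1.
  3 + 1/3 = 10/3
  1 + 3/10 = 13/10
  5 + 10/13 = 75/13
  2 + 13/75 = 163/75
  3 + 75/163 = 564/163
  2 + 163/564 = 1291/564
  10 + 564/1291 = 13474/1291

13474/1291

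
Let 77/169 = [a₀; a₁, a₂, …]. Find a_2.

5

77 = 0·169 + 77   →  a_0 = 0
169 = 2·77 + 15   →  a_1 = 2
77 = 5·15 + 2   →  a_2 = 5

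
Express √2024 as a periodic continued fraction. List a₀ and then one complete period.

a₀ = ⌊√2024⌋ = 44.

[44; 1, 88]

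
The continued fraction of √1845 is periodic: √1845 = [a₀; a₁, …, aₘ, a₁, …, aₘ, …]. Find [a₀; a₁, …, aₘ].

a₀ = ⌊√1845⌋ = 42.
With m₀=0, d₀=1 and mₖ₊₁ = dₖaₖ − mₖ, dₖ₊₁ = (n − mₖ₊₁²)/dₖ, aₖ₊₁ = ⌊(a₀+mₖ₊₁)/dₖ₊₁⌋:
  k=1: m=42, d=81, a=1
  k=2: m=39, d=4, a=20
  k=3: m=41, d=41, a=2
  k=4: m=41, d=4, a=20
  k=5: m=39, d=81, a=1
  k=6: m=42, d=1, a=84
d=1 and a=2a₀=84 at k=6, so the next step gives (m, d) = (42, 81) again — its k=1 value — and the period has length 6.

[42; 1, 20, 2, 20, 1, 84]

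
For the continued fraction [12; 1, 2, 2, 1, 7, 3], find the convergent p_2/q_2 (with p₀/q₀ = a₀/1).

38/3

Using pₖ = aₖpₖ₋₁ + pₖ₋₂, qₖ = aₖqₖ₋₁ + qₖ₋₂ (with p₋₁=1, p₋₂=0, q₋₁=0, q₋₂=1):
  k=0: a=12, p=12, q=1
  k=1: a=1, p=13, q=1
  k=2: a=2, p=38, q=3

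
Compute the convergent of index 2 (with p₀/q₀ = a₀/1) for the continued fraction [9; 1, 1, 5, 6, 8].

19/2

Using pₖ = aₖpₖ₋₁ + pₖ₋₂, qₖ = aₖqₖ₋₁ + qₖ₋₂ (with p₋₁=1, p₋₂=0, q₋₁=0, q₋₂=1):
  k=0: a=9, p=9, q=1
  k=1: a=1, p=10, q=1
  k=2: a=1, p=19, q=2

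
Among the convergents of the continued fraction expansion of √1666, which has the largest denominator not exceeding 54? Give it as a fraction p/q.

√1666 = [40; 1, 4, 2, 4, 1, 80, …] (period length 6).
Convergents:
  p_0/q_0 = 40/1
  p_1/q_1 = 41/1
  p_2/q_2 = 204/5
  p_3/q_3 = 449/11
  p_4/q_4 = 2000/49
  p_5/q_5 = 2449/60
q_4 = 49 ≤ 54 < 60 = q_5, so the answer is 2000/49.

2000/49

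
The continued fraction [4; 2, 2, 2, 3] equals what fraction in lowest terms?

181/41

Using pₖ = aₖpₖ₋₁ + pₖ₋₂ and qₖ = aₖqₖ₋₁ + qₖ₋₂:
  k=0: a=4, p=4, q=1
  k=1: a=2, p=9, q=2
  k=2: a=2, p=22, q=5
  k=3: a=2, p=53, q=12
  k=4: a=3, p=181, q=41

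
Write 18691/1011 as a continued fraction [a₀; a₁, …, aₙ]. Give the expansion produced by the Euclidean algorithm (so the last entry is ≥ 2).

18691 = 18×1011 + 493
1011 = 2×493 + 25
493 = 19×25 + 18
25 = 1×18 + 7
18 = 2×7 + 4
7 = 1×4 + 3
4 = 1×3 + 1
3 = 3×1 + 0  (stop)
So 18691/1011 = [18; 2, 19, 1, 2, 1, 1, 3].

[18; 2, 19, 1, 2, 1, 1, 3]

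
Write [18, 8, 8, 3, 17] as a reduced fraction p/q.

63721/3516

Using pₖ = aₖpₖ₋₁ + pₖ₋₂ and qₖ = aₖqₖ₋₁ + qₖ₋₂:
  k=0: a=18, p=18, q=1
  k=1: a=8, p=145, q=8
  k=2: a=8, p=1178, q=65
  k=3: a=3, p=3679, q=203
  k=4: a=17, p=63721, q=3516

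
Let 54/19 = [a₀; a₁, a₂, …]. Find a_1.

1

54 = 2·19 + 16   →  a_0 = 2
19 = 1·16 + 3   →  a_1 = 1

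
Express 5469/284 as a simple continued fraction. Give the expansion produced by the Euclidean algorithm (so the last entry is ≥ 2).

5469 = 19·284 + 73
284 = 3·73 + 65
73 = 1·65 + 8
65 = 8·8 + 1
8 = 8·1 + 0  (stop)
So 5469/284 = [19; 3, 1, 8, 8].

[19; 3, 1, 8, 8]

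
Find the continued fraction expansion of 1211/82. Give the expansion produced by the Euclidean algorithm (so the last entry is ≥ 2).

1211 = 14*82 + 63
82 = 1*63 + 19
63 = 3*19 + 6
19 = 3*6 + 1
6 = 6*1 + 0  (stop)
So 1211/82 = [14; 1, 3, 3, 6].

[14; 1, 3, 3, 6]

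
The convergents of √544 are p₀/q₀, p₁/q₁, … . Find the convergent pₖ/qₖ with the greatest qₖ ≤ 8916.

√544 = [23; 3, 11, 3, 46, …] (period length 4).
Convergents:
  p_0/q_0 = 23/1
  p_1/q_1 = 70/3
  p_2/q_2 = 793/34
  p_3/q_3 = 2449/105
  p_4/q_4 = 113447/4864
  p_5/q_5 = 342790/14697
q_4 = 4864 ≤ 8916 < 14697 = q_5, so the answer is 113447/4864.

113447/4864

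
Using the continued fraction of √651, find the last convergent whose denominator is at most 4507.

89378/3503

√651 = [25; 1, 1, 16, 1, 1, 50, …] (period length 6).
Convergents:
  p_0/q_0 = 25/1
  p_1/q_1 = 26/1
  p_2/q_2 = 51/2
  p_3/q_3 = 842/33
  p_4/q_4 = 893/35
  p_5/q_5 = 1735/68
  p_6/q_6 = 87643/3435
  p_7/q_7 = 89378/3503
  p_8/q_8 = 177021/6938
q_7 = 3503 ≤ 4507 < 6938 = q_8, so the answer is 89378/3503.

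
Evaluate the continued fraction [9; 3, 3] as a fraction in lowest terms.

93/10

Using pₖ = aₖpₖ₋₁ + pₖ₋₂ and qₖ = aₖqₖ₋₁ + qₖ₋₂:
  k=0: a=9, p=9, q=1
  k=1: a=3, p=28, q=3
  k=2: a=3, p=93, q=10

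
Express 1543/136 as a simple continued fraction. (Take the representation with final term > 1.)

[11; 2, 1, 8, 2, 2]

1543 = 11·136 + 47
136 = 2·47 + 42
47 = 1·42 + 5
42 = 8·5 + 2
5 = 2·2 + 1
2 = 2·1 + 0  (stop)
So 1543/136 = [11; 2, 1, 8, 2, 2].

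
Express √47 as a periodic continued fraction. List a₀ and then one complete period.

a₀ = ⌊√47⌋ = 6.
With m₀=0, d₀=1 and mₖ₊₁ = dₖaₖ − mₖ, dₖ₊₁ = (n − mₖ₊₁²)/dₖ, aₖ₊₁ = ⌊(a₀+mₖ₊₁)/dₖ₊₁⌋:
  k=1: m=6, d=11, a=1
  k=2: m=5, d=2, a=5
  k=3: m=5, d=11, a=1
  k=4: m=6, d=1, a=12
d=1 and a=2a₀=12 at k=4, so the next step gives (m, d) = (6, 11) again — its k=1 value — and the period has length 4.

[6; 1, 5, 1, 12]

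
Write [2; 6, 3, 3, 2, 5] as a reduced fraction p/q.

Fold from the inside: start with 5/1.
  2 + 1/5 = 11/5
  3 + 5/11 = 38/11
  3 + 11/38 = 125/38
  6 + 38/125 = 788/125
  2 + 125/788 = 1701/788

1701/788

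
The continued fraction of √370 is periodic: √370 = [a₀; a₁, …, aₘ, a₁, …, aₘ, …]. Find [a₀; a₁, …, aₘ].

a₀ = ⌊√370⌋ = 19.
With m₀=0, d₀=1 and mₖ₊₁ = dₖaₖ − mₖ, dₖ₊₁ = (n − mₖ₊₁²)/dₖ, aₖ₊₁ = ⌊(a₀+mₖ₊₁)/dₖ₊₁⌋:
  k=1: m=19, d=9, a=4
  k=2: m=17, d=9, a=4
  k=3: m=19, d=1, a=38
d=1 and a=2a₀=38 at k=3, so the next step gives (m, d) = (19, 9) again — its k=1 value — and the period has length 3.

[19; 4, 4, 38]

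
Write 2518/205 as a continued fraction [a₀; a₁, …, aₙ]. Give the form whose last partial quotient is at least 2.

2518 = 12·205 + 58
205 = 3·58 + 31
58 = 1·31 + 27
31 = 1·27 + 4
27 = 6·4 + 3
4 = 1·3 + 1
3 = 3·1 + 0  (stop)
So 2518/205 = [12; 3, 1, 1, 6, 1, 3].

[12; 3, 1, 1, 6, 1, 3]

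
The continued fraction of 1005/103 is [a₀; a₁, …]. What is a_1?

1005 = 9·103 + 78   →  a_0 = 9
103 = 1·78 + 25   →  a_1 = 1

1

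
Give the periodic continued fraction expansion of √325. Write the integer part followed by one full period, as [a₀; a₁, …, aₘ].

a₀ = ⌊√325⌋ = 18.
With m₀=0, d₀=1 and mₖ₊₁ = dₖaₖ − mₖ, dₖ₊₁ = (n − mₖ₊₁²)/dₖ, aₖ₊₁ = ⌊(a₀+mₖ₊₁)/dₖ₊₁⌋:
  k=1: m=18, d=1, a=36
d=1 and a=2a₀=36 at k=1, so the next step gives (m, d) = (18, 1) again — its k=1 value — and the period has length 1.

[18; 36]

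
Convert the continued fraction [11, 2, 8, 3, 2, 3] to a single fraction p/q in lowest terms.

Using pₖ = aₖpₖ₋₁ + pₖ₋₂ and qₖ = aₖqₖ₋₁ + qₖ₋₂:
  k=0: a=11, p=11, q=1
  k=1: a=2, p=23, q=2
  k=2: a=8, p=195, q=17
  k=3: a=3, p=608, q=53
  k=4: a=2, p=1411, q=123
  k=5: a=3, p=4841, q=422

4841/422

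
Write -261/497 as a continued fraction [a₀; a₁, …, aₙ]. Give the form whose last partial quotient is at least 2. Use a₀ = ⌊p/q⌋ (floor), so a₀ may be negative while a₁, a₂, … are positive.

[-1; 2, 9, 2, 3, 1, 2]

-261 = -1*497 + 236
497 = 2*236 + 25
236 = 9*25 + 11
25 = 2*11 + 3
11 = 3*3 + 2
3 = 1*2 + 1
2 = 2*1 + 0  (stop)
So -261/497 = [-1; 2, 9, 2, 3, 1, 2].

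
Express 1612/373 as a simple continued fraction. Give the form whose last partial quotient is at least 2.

1612 = 4·373 + 120
373 = 3·120 + 13
120 = 9·13 + 3
13 = 4·3 + 1
3 = 3·1 + 0  (stop)
So 1612/373 = [4; 3, 9, 4, 3].

[4; 3, 9, 4, 3]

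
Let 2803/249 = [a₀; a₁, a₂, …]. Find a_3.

2803 = 11·249 + 64   →  a_0 = 11
249 = 3·64 + 57   →  a_1 = 3
64 = 1·57 + 7   →  a_2 = 1
57 = 8·7 + 1   →  a_3 = 8

8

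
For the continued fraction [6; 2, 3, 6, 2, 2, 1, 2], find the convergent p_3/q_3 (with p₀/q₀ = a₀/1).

283/44

Using pₖ = aₖpₖ₋₁ + pₖ₋₂, qₖ = aₖqₖ₋₁ + qₖ₋₂ (with p₋₁=1, p₋₂=0, q₋₁=0, q₋₂=1):
  k=0: a=6, p=6, q=1
  k=1: a=2, p=13, q=2
  k=2: a=3, p=45, q=7
  k=3: a=6, p=283, q=44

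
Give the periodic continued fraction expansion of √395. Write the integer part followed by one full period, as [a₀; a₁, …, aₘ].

a₀ = ⌊√395⌋ = 19.
With m₀=0, d₀=1 and mₖ₊₁ = dₖaₖ − mₖ, dₖ₊₁ = (n − mₖ₊₁²)/dₖ, aₖ₊₁ = ⌊(a₀+mₖ₊₁)/dₖ₊₁⌋:
  k=1: m=19, d=34, a=1
  k=2: m=15, d=5, a=6
  k=3: m=15, d=34, a=1
  k=4: m=19, d=1, a=38
d=1 and a=2a₀=38 at k=4, so the next step gives (m, d) = (19, 34) again — its k=1 value — and the period has length 4.

[19; 1, 6, 1, 38]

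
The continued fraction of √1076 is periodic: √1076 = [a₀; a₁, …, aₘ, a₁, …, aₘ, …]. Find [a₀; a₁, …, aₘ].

[32; 1, 4, 16, 4, 1, 64]

a₀ = ⌊√1076⌋ = 32.
With m₀=0, d₀=1 and mₖ₊₁ = dₖaₖ − mₖ, dₖ₊₁ = (n − mₖ₊₁²)/dₖ, aₖ₊₁ = ⌊(a₀+mₖ₊₁)/dₖ₊₁⌋:
  k=1: m=32, d=52, a=1
  k=2: m=20, d=13, a=4
  k=3: m=32, d=4, a=16
  k=4: m=32, d=13, a=4
  k=5: m=20, d=52, a=1
  k=6: m=32, d=1, a=64
d=1 and a=2a₀=64 at k=6, so the next step gives (m, d) = (32, 52) again — its k=1 value — and the period has length 6.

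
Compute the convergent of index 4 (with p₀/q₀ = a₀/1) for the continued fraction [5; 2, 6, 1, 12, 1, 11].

Using pₖ = aₖpₖ₋₁ + pₖ₋₂, qₖ = aₖqₖ₋₁ + qₖ₋₂ (with p₋₁=1, p₋₂=0, q₋₁=0, q₋₂=1):
  k=0: a=5, p=5, q=1
  k=1: a=2, p=11, q=2
  k=2: a=6, p=71, q=13
  k=3: a=1, p=82, q=15
  k=4: a=12, p=1055, q=193

1055/193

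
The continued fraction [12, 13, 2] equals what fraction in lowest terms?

326/27

Using pₖ = aₖpₖ₋₁ + pₖ₋₂ and qₖ = aₖqₖ₋₁ + qₖ₋₂:
  k=0: a=12, p=12, q=1
  k=1: a=13, p=157, q=13
  k=2: a=2, p=326, q=27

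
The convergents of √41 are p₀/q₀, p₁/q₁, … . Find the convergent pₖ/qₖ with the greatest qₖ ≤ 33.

32/5

√41 = [6; 2, 2, 12, …] (period length 3).
Convergents:
  p_0/q_0 = 6/1
  p_1/q_1 = 13/2
  p_2/q_2 = 32/5
  p_3/q_3 = 397/62
q_2 = 5 ≤ 33 < 62 = q_3, so the answer is 32/5.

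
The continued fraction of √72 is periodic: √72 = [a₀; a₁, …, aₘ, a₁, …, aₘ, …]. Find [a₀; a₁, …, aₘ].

[8; 2, 16]

a₀ = ⌊√72⌋ = 8.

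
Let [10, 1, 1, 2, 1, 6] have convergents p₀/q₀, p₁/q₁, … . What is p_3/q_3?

53/5

Using pₖ = aₖpₖ₋₁ + pₖ₋₂, qₖ = aₖqₖ₋₁ + qₖ₋₂ (with p₋₁=1, p₋₂=0, q₋₁=0, q₋₂=1):
  k=0: a=10, p=10, q=1
  k=1: a=1, p=11, q=1
  k=2: a=1, p=21, q=2
  k=3: a=2, p=53, q=5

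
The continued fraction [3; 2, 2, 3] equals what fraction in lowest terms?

58/17

Fold from the inside: start with 3/1.
  2 + 1/3 = 7/3
  2 + 3/7 = 17/7
  3 + 7/17 = 58/17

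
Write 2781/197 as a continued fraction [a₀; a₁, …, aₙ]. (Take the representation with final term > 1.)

[14; 8, 1, 1, 3, 3]

2781 = 14·197 + 23
197 = 8·23 + 13
23 = 1·13 + 10
13 = 1·10 + 3
10 = 3·3 + 1
3 = 3·1 + 0  (stop)
So 2781/197 = [14; 8, 1, 1, 3, 3].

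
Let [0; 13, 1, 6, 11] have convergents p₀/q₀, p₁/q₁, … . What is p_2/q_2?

1/14

Using pₖ = aₖpₖ₋₁ + pₖ₋₂, qₖ = aₖqₖ₋₁ + qₖ₋₂ (with p₋₁=1, p₋₂=0, q₋₁=0, q₋₂=1):
  k=0: a=0, p=0, q=1
  k=1: a=13, p=1, q=13
  k=2: a=1, p=1, q=14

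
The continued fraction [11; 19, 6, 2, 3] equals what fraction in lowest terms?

9527/862

Fold from the inside: start with 3/1.
  2 + 1/3 = 7/3
  6 + 3/7 = 45/7
  19 + 7/45 = 862/45
  11 + 45/862 = 9527/862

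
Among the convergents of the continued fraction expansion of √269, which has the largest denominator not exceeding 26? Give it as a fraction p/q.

82/5

√269 = [16; 2, 2, 32, …] (period length 3).
Convergents:
  p_0/q_0 = 16/1
  p_1/q_1 = 33/2
  p_2/q_2 = 82/5
  p_3/q_3 = 2657/162
q_2 = 5 ≤ 26 < 162 = q_3, so the answer is 82/5.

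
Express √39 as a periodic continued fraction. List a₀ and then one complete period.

[6; 4, 12]

a₀ = ⌊√39⌋ = 6.
With m₀=0, d₀=1 and mₖ₊₁ = dₖaₖ − mₖ, dₖ₊₁ = (n − mₖ₊₁²)/dₖ, aₖ₊₁ = ⌊(a₀+mₖ₊₁)/dₖ₊₁⌋:
  k=1: m=6, d=3, a=4
  k=2: m=6, d=1, a=12
d=1 and a=2a₀=12 at k=2, so the next step gives (m, d) = (6, 3) again — its k=1 value — and the period has length 2.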